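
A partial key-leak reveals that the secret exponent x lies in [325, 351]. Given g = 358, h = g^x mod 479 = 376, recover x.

341

Compute 358^325 mod 479 = 341, then multiply by 358 repeatedly:
  358^325=341  358^326=412  358^327=443  358^328=45  358^329=303
  358^330=220  358^331=204  358^332=224  358^333=199  358^334=350
  358^335=281  358^336=8  358^337=469  358^338=252  358^339=164
  358^340=274  358^341=376
Found 376 at exponent 341.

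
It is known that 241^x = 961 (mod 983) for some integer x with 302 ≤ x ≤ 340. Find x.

306

Compute 241^302 mod 983 = 893, then multiply by 241 repeatedly:
  241^302=893  241^303=919  241^304=304  241^305=522  241^306=961
Found 961 at exponent 306.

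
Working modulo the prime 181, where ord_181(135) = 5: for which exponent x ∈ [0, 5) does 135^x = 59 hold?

Successive powers of 135 modulo 181:
  135^0=1  135^1=135  135^2=125  135^3=42  135^4=59
So 135^4 ≡ 59 (mod 181), giving x = 4.

4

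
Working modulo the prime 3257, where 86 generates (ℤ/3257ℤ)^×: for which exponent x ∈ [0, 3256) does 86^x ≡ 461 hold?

676

Baby-step giant-step with m = ceil(sqrt(3256)) = 58.
Baby table (86^j mod 3257 for j=0..57):
  0:1  1:86  2:882  3:941  4:2758  5:2684  6:2834  7:2706
  8:1469  9:2568  10:2629  11:1361  12:3051  13:1826  14:700  15:1574
  16:1827  17:786  18:2456  19:2768  20:287  21:1883  22:2345  23:2993
  24:95  25:1656  26:2365  27:1456  28:1450  29:934  30:2156  31:3024
  32:2761  33:2942  34:2223  35:2272  36:3229  37:849  38:1360  39:2965
  40:944  41:3016  42:2073  43:2400  44:1209  45:3007  46:1299  47:976
  48:2511  49:984  50:3199  51:1526  52:956  53:791  54:2886  55:664
  56:1735  57:2645
Giant step factor: 86^(-58) ≡ 2211 (mod 3257).
Scan 461·2211^i mod 3257 for i = 0, 1, …:
  i=0: 461   i=1: 3087   i=2: 1942   i=3: 1036
  i=4: 925   i=5: 3036   i=6: 3176   i=7: 44
  i=8: 2831   i=9: 2644   i=10: 2826   i=11: 1360
Match at i=11, j=38: x = 11·58 + 38 = 676.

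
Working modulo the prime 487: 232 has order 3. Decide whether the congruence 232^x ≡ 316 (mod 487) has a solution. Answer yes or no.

no

⟨232⟩ has order 3; its elements mod 487 are {1, 232, 254}.
316 is not in this set.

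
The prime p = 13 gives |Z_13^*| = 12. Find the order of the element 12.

2

The order of 12 must divide p − 1 = 12 = 2^2 · 3.
Divisors: 1, 2, 3, 4, 6, 12.
Check each in increasing order: 12^1 ≡ 12;  12^2 ≡ 1.
Smallest exponent giving 1 is 2.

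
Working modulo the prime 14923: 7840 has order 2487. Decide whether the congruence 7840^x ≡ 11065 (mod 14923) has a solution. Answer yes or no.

yes

11065 ∈ ⟨7840⟩ iff 11065^2487 ≡ 1 (mod 14923), since |⟨7840⟩| = 2487.
11065^2487 mod 14923 = 1.
Since 1 = 1, 11065 lies in the subgroup.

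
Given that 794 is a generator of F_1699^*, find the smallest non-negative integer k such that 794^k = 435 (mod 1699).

Baby-step giant-step with m = ceil(sqrt(1698)) = 42.
Baby table (794^j mod 1699 for j=0..41):
  0:1  1:794  2:107  3:8  4:1255  5:856  6:64  7:1545
  8:52  9:512  10:467  11:416  12:698  13:338  14:1629  15:487
  16:1005  17:1139  18:498  19:1244  20:617  21:586  22:1457  23:1538
  24:1290  25:1462  26:411  27:126  28:1502  29:1589  30:1008  31:123
  32:819  33:1268  34:984  35:1455  36:1649  37:1076  38:1446  39:1299
  40:113  41:1374
Giant step factor: 794^(-42) ≡ 1433 (mod 1699).
Scan 435·1433^i mod 1699 for i = 0, 1, …:
  i=0: 435   i=1: 1521   i=2: 1475   i=3: 119
  i=4: 627   i=5: 1419   i=6: 1423   i=7: 359
  i=8: 1349   i=9: 1354     …   i=31: 1431
  i=32: 1629
Match at i=32, j=14: k = 32·42 + 14 = 1358.

1358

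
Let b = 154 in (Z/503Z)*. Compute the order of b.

The order of 154 must divide p − 1 = 502 = 2 · 251.
Divisors: 1, 2, 251, 502.
Check each in increasing order: 154^1 ≡ 154;  154^2 ≡ 75;  154^251 ≡ 1.
Smallest exponent giving 1 is 251.

251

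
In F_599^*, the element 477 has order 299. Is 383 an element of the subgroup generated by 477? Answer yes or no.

no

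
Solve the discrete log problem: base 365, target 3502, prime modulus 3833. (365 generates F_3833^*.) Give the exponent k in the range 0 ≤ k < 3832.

413

Baby-step giant-step with m = ceil(sqrt(3832)) = 62.
Baby table (365^j mod 3833 for j=0..61):
  0:1  1:365  2:2903  3:1687  4:2475  5:2620  6:1883  7:1188
  8:491  9:2897  10:3330  11:389  12:164  13:2365  14:800  15:692
  16:3435  17:384  18:2172  19:3182  20:31  21:3649  22:1834  23:2468
  24:65  25:727  26:878  27:2331  28:3722  29:1648  30:3572  31:560
  32:1251  33:488  34:1802  35:2287  36:2994  37:405  38:2171  39:2817
  40:961  41:1962  42:3192  43:3681  44:2015  45:3372  46:387  47:3267
  48:392  49:1259  50:3408  51:2028  52:451  53:3629  54:2200  55:1903
  56:822  57:1056  58:2140  59:3001  60:2960  61:3327
Giant step factor: 365^(-62) ≡ 2568 (mod 3833).
Scan 3502·2568^i mod 3833 for i = 0, 1, …:
  i=0: 3502   i=1: 918   i=2: 129   i=3: 1634
  i=4: 2810   i=5: 2374   i=6: 1962
Match at i=6, j=41: k = 6·62 + 41 = 413.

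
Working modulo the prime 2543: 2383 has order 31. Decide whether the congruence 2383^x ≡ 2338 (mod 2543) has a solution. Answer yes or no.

2338 ∈ ⟨2383⟩ iff 2338^31 ≡ 1 (mod 2543), since |⟨2383⟩| = 31.
2338^31 mod 2543 = 1.
Since 1 = 1, 2338 lies in the subgroup.

yes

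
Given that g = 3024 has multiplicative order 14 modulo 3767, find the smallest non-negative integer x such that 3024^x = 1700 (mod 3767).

9

Successive powers of 3024 modulo 3767:
  3024^0=1  3024^1=3024  3024^2=2067  3024^3=1155  3024^4=711  3024^5=2874
  3024^6=507  3024^7=3766  3024^8=743  3024^9=1700
So 3024^9 ≡ 1700 (mod 3767), giving x = 9.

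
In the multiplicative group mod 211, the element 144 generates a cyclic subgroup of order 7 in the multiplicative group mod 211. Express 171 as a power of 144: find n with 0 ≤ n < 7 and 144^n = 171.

5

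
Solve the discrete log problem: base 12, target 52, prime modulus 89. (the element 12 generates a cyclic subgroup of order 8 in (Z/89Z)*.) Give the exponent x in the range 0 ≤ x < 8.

7

Successive powers of 12 modulo 89:
  12^0=1  12^1=12  12^2=55  12^3=37  12^4=88  12^5=77
  12^6=34  12^7=52
So 12^7 ≡ 52 (mod 89), giving x = 7.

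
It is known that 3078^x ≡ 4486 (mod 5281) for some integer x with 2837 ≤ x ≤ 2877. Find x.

Compute 3078^2837 mod 5281 = 1328, then multiply by 3078 repeatedly:
  3078^2837=1328  3078^2838=90  3078^2839=2408  3078^2840=2581  3078^2841=1694
  3078^2842=1785  3078^2843=1990  3078^2844=4541  3078^2845=3672  3078^2846=1076
  3078^2847=741  3078^2848=4687  3078^2849=4175  3078^2850=1977  3078^2851=1494
  3078^2852=4062  3078^2853=2709  3078^2854=4884  3078^2855=3226  3078^2856=1348
  3078^2857=3559  3078^2858=1808  3078^2859=4131  3078^2860=3851  3078^2861=2814
  3078^2862=652  3078^2863=76  3078^2864=1564  3078^2865=3001  3078^2866=609
  3078^2867=5028  3078^2868=2854  3078^2869=2309  3078^2870=4157  3078^2871=4664
  3078^2872=2034  3078^2873=2667  3078^2874=2352  3078^2875=4486
Found 4486 at exponent 2875.

2875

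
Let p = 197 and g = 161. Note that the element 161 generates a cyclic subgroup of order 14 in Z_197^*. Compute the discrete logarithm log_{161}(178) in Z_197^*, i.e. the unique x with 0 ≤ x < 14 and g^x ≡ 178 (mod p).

Successive powers of 161 modulo 197:
  161^0=1  161^1=161  161^2=114  161^3=33  161^4=191  161^5=19
  161^6=104  161^7=196  161^8=36  161^9=83  161^10=164  161^11=6
  161^12=178
So 161^12 ≡ 178 (mod 197), giving x = 12.

12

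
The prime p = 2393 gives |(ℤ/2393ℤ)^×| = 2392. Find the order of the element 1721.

299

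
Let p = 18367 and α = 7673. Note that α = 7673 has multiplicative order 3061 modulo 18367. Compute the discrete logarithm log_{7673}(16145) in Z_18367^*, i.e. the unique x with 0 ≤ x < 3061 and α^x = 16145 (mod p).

Baby-step giant-step with m = ceil(sqrt(3061)) = 56.
Baby table (7673^j mod 18367 for j=0..55):
  0:1  1:7673  2:8694  3:118  4:5431  5:15707  6:13924  7:16380
  8:16726  9:8369  10:4305  11:8399  12:14091  13:12081  14:17631  15:9708
  16:11299  17:4987  18:6790  19:10858  20:722  21:11439  22:13921  23:11728
  24:9011  25:8015  26:6379  27:16379  28:9053  29:18042  30:4187  31:2968
  32:16751  33:16524  34:1251  35:11349  36:2930  37:682  38:16758  39:15134
  40:7008  41:12175  42:4213  43:429  44:4024  45:1225  46:13888  47:15657
  48:15981  49:4121  50:10826  51:12324  52:8736  53:10145  54:3239  55:2296
Giant step factor: 7673^(-56) ≡ 5259 (mod 18367).
Scan 16145·5259^i mod 18367 for i = 0, 1, …:
  i=0: 16145   i=1: 14281   i=2: 1116   i=3: 9971
  i=4: 18071   i=5: 4531   i=6: 6530   i=7: 13347
  i=8: 11566   i=9: 12457     …   i=34: 17121
  i=35: 4305
Match at i=35, j=10: x = 35·56 + 10 = 1970.

1970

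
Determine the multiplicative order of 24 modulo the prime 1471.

1470

The order of 24 must divide p − 1 = 1470 = 2 · 3 · 5 · 7^2.
Divisors: 1, 2, 3, 5, 6, 7, 10, 14, 15, 21, 30, 35, 42, 49, 70, 98, 105, 147, 210, 245, 294, 490, 735, 1470.
Check each in increasing order: 24^1 ≡ 24;  24^2 ≡ 576;  24^3 ≡ 585;  24^5 ≡ 101;  24^6 ≡ 953;  24^7 ≡ 807;  24^10 ≡ 1375;  24^14 ≡ 1067;  24^15 ≡ 601;  24^21 ≡ 534;  24^30 ≡ 806;  24^35 ≡ 501;  24^42 ≡ 1253;  24^49 ≡ 594;  24^70 ≡ 931;  24^98 ≡ 1267;  24^105 ≡ 124;  24^147 ≡ 917;  24^210 ≡ 666;  24^245 ≡ 1220;  24^294 ≡ 948;  24^490 ≡ 1219;  24^735 ≡ 1470;  24^1470 ≡ 1.
Smallest exponent giving 1 is 1470.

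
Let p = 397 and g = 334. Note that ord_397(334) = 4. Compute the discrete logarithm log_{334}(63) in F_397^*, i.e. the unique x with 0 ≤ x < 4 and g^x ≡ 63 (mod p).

Successive powers of 334 modulo 397:
  334^0=1  334^1=334  334^2=396  334^3=63
So 334^3 ≡ 63 (mod 397), giving x = 3.

3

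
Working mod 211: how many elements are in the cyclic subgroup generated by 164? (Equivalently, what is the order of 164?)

210

The order of 164 must divide p − 1 = 210 = 2 · 3 · 5 · 7.
Divisors: 1, 2, 3, 5, 6, 7, 10, 14, 15, 21, 30, 35, 42, 70, 105, 210.
Check each in increasing order: 164^1 ≡ 164;  164^2 ≡ 99;  164^3 ≡ 200;  164^5 ≡ 177;  164^6 ≡ 121;  164^7 ≡ 10;  164^10 ≡ 101;  164^14 ≡ 100;  164^15 ≡ 153;  164^21 ≡ 156;  164^30 ≡ 199;  164^35 ≡ 197;  164^42 ≡ 71;  164^70 ≡ 196;  164^105 ≡ 210;  164^210 ≡ 1.
Smallest exponent giving 1 is 210.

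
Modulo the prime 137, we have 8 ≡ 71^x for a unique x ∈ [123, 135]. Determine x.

Compute 71^123 mod 137 = 86, then multiply by 71 repeatedly:
  71^123=86  71^124=78  71^125=58  71^126=8
Found 8 at exponent 126.

126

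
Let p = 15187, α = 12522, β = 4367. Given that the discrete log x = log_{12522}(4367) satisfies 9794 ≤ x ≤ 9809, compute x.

9803

Compute 12522^9794 mod 15187 = 8992, then multiply by 12522 repeatedly:
  12522^9794=8992  12522^9795=1406  12522^9796=4199  12522^9797=2484  12522^9798=1672
  12522^9799=9098  12522^9800=7469  12522^9801=5272  12522^9802=13282  12522^9803=4367
Found 4367 at exponent 9803.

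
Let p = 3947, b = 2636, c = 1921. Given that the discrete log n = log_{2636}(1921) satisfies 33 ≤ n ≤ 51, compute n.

Compute 2636^33 mod 3947 = 350, then multiply by 2636 repeatedly:
  2636^33=350  2636^34=2949  2636^35=1921
Found 1921 at exponent 35.

35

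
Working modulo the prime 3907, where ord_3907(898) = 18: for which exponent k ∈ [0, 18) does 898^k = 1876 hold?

4

Successive powers of 898 modulo 3907:
  898^0=1  898^1=898  898^2=1562  898^3=63  898^4=1876
So 898^4 ≡ 1876 (mod 3907), giving k = 4.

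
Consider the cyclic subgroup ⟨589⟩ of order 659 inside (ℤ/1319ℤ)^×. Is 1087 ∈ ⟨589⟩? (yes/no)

yes

1087 ∈ ⟨589⟩ iff 1087^659 ≡ 1 (mod 1319), since |⟨589⟩| = 659.
1087^659 mod 1319 = 1.
Since 1 = 1, 1087 lies in the subgroup.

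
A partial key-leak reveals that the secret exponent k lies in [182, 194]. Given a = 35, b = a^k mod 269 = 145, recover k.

193

Compute 35^182 mod 269 = 246, then multiply by 35 repeatedly:
  35^182=246  35^183=2  35^184=70  35^185=29  35^186=208
  35^187=17  35^188=57  35^189=112  35^190=154  35^191=10
  35^192=81  35^193=145
Found 145 at exponent 193.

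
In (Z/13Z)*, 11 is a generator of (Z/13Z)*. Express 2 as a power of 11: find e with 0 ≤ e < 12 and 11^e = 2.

Successive powers of 11 modulo 13:
  11^0=1  11^1=11  11^2=4  11^3=5  11^4=3  11^5=7
  11^6=12  11^7=2
So 11^7 ≡ 2 (mod 13), giving e = 7.

7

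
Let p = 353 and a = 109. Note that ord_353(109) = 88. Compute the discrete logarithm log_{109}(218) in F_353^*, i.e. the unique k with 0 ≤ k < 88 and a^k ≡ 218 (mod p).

Baby-step giant-step with m = ceil(sqrt(88)) = 10.
Baby table (109^j mod 353 for j=0..9):
  0:1  1:109  2:232  3:225  4:168  5:309  6:146  7:29
  8:337  9:21
Giant step factor: 109^(-10) ≡ 64 (mod 353).
Scan 218·64^i mod 353 for i = 0, 1, …:
  i=0: 218   i=1: 185   i=2: 191   i=3: 222
  i=4: 88   i=5: 337
Match at i=5, j=8: k = 5·10 + 8 = 58.

58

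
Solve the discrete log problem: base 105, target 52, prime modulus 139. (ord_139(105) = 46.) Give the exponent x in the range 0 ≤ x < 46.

30

Successive powers of 105 modulo 139:
  105^0=1  105^1=105  105^2=44  105^3=33  105^4=129  105^5=62
  105^6=116  105^7=87  105^8=100  105^9=75  105^10=91  105^11=103
  105^12=112  105^13=84  105^14=63  105^15=82  105^16=131  105^17=133
  105^18=65  105^19=14  105^20=80  105^21=60  105^22=45  105^23=138
  105^24=34  105^25=95  105^26=106  105^27=10  105^28=77  105^29=23
  105^30=52
So 105^30 ≡ 52 (mod 139), giving x = 30.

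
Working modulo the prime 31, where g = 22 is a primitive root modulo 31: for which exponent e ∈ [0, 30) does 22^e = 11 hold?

Successive powers of 22 modulo 31:
  22^0=1  22^1=22  22^2=19  22^3=15  22^4=20  22^5=6
  22^6=8  22^7=21  22^8=28  22^9=27  22^10=5  22^11=17
  22^12=2  22^13=13  22^14=7  22^15=30  22^16=9  22^17=12
  22^18=16  22^19=11
So 22^19 ≡ 11 (mod 31), giving e = 19.

19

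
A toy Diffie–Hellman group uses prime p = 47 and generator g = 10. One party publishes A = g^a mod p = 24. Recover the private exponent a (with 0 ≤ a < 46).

16

Successive powers of 10 modulo 47:
  10^0=1  10^1=10  10^2=6  10^3=13  10^4=36  10^5=31
  10^6=28  10^7=45  10^8=27  10^9=35  10^10=21  10^11=22
  10^12=32  10^13=38  10^14=4  10^15=40  10^16=24
So 10^16 ≡ 24 (mod 47), giving a = 16.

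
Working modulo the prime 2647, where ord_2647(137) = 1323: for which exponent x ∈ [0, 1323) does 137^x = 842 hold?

Baby-step giant-step with m = ceil(sqrt(1323)) = 37.
Baby table (137^j mod 2647 for j=0..36):
  0:1  1:137  2:240  3:1116  4:2013  5:493  6:1366  7:1852
  8:2259  9:2431  10:2172  11:1100  12:2468  13:1947  14:2039  15:1408
  16:2312  17:1751  18:1657  19:2014  20:630  21:1606  22:321  23:1625
  24:277  25:891  26:305  27:2080  28:1731  29:1564  30:2508  31:2133
  32:1051  33:1049  34:775  35:295  36:710
Giant step factor: 137^(-37) ≡ 1369 (mod 2647).
Scan 842·1369^i mod 2647 for i = 0, 1, …:
  i=0: 842   i=1: 1253   i=2: 101   i=3: 625
  i=4: 644   i=5: 185   i=6: 1800   i=7: 2490
  i=8: 2121   i=9: 2537     …   i=15: 337
  i=16: 775
Match at i=16, j=34: x = 16·37 + 34 = 626.

626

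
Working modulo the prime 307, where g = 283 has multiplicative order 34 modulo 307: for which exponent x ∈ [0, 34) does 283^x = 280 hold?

Successive powers of 283 modulo 307:
  283^0=1  283^1=283  283^2=269  283^3=298  283^4=216  283^5=35
  283^6=81  283^7=205  283^8=299  283^9=192  283^10=304  283^11=72
  283^12=114  283^13=27  283^14=273  283^15=202  283^16=64  283^17=306
  283^18=24  283^19=38  283^20=9  283^21=91  283^22=272  283^23=226
  283^24=102  283^25=8  283^26=115  283^27=3  283^28=235  283^29=193
  283^30=280
So 283^30 ≡ 280 (mod 307), giving x = 30.

30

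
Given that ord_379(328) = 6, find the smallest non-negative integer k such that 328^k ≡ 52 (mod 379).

5

Successive powers of 328 modulo 379:
  328^0=1  328^1=328  328^2=327  328^3=378  328^4=51  328^5=52
So 328^5 ≡ 52 (mod 379), giving k = 5.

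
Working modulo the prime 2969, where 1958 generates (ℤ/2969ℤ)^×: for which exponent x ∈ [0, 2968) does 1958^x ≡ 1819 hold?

1264

Baby-step giant-step with m = ceil(sqrt(2968)) = 55.
Baby table (1958^j mod 2969 for j=0..54):
  0:1  1:1958  2:785  3:2057  4:1642  5:2578  6:424  7:1841
  8:312  9:2251  10:1462  11:480  12:1636  13:2706  14:1652  15:1375
  16:2336  17:1628  18:1887  19:1310  20:2733  21:1076  22:1787  23:1464
  24:1427  25:237  26:882  27:1967  28:593  29:215  30:2341  31:2511
  32:2843  33:2688  34:2036  35:2090  36:938  37:1762  38:18  39:2585
  40:2254  41:1398  42:2835  43:1869  44:1694  45:479  46:2647  47:1921
  48:2564  49:2702  50:2727  51:1204  52:46  53:998  54:482
Giant step factor: 1958^(-55) ≡ 1946 (mod 2969).
Scan 1819·1946^i mod 2969 for i = 0, 1, …:
  i=0: 1819   i=1: 726   i=2: 2521   i=3: 1078
  i=4: 1674   i=5: 611   i=6: 1406   i=7: 1627
  i=8: 1188   i=9: 1966     …   i=21: 995
  i=22: 482
Match at i=22, j=54: x = 22·55 + 54 = 1264.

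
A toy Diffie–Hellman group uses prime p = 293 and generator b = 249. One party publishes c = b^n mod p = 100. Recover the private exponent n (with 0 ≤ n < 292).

280

Baby-step giant-step with m = ceil(sqrt(292)) = 18.
Baby table (249^j mod 293 for j=0..17):
  0:1  1:249  2:178  3:79  4:40  5:291  6:88  7:230
  8:135  9:213  10:4  11:117  12:126  13:23  14:160  15:285
  16:59  17:41
Giant step factor: 249^(-18) ≡ 121 (mod 293).
Scan 100·121^i mod 293 for i = 0, 1, …:
  i=0: 100   i=1: 87   i=2: 272   i=3: 96
  i=4: 189   i=5: 15   i=6: 57   i=7: 158
  i=8: 73   i=9: 43     …   i=14: 109
  i=15: 4
Match at i=15, j=10: n = 15·18 + 10 = 280.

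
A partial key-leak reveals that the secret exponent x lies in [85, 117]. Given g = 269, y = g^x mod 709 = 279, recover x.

Compute 269^85 mod 709 = 699, then multiply by 269 repeatedly:
  269^85=699  269^86=146  269^87=279
Found 279 at exponent 87.

87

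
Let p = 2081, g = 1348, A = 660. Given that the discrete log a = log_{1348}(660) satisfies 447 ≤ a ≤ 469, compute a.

454

Compute 1348^447 mod 2081 = 1840, then multiply by 1348 repeatedly:
  1348^447=1840  1348^448=1849  1348^449=1495  1348^450=852  1348^451=1865
  1348^452=172  1348^453=865  1348^454=660
Found 660 at exponent 454.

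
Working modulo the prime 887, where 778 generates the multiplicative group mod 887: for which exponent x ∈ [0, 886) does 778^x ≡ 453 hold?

538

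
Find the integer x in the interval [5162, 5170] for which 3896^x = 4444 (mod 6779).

5170

Compute 3896^5162 mod 6779 = 6093, then multiply by 3896 repeatedly:
  3896^5162=6093  3896^5163=5049  3896^5164=5025  3896^5165=6427  3896^5166=4745
  3896^5167=187  3896^5168=3199  3896^5169=3502  3896^5170=4444
Found 4444 at exponent 5170.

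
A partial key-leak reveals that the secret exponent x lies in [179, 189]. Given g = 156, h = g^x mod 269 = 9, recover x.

182

Compute 156^179 mod 269 = 227, then multiply by 156 repeatedly:
  156^179=227  156^180=173  156^181=88  156^182=9
Found 9 at exponent 182.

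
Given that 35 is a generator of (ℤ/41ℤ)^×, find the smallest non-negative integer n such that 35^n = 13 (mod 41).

Successive powers of 35 modulo 41:
  35^0=1  35^1=35  35^2=36  35^3=30  35^4=25  35^5=14
  35^6=39  35^7=12  35^8=10  35^9=22  35^10=32  35^11=13
So 35^11 ≡ 13 (mod 41), giving n = 11.

11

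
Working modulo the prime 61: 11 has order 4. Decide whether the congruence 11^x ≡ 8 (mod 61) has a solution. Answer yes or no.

no

⟨11⟩ has order 4; its elements mod 61 are {1, 11, 50, 60}.
8 is not in this set.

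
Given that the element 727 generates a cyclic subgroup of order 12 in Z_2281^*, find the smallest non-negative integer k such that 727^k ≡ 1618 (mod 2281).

2

Successive powers of 727 modulo 2281:
  727^0=1  727^1=727  727^2=1618
So 727^2 ≡ 1618 (mod 2281), giving k = 2.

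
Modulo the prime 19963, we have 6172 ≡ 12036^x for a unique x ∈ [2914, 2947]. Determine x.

2919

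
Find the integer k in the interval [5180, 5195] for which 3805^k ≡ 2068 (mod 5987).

5180

Compute 3805^5180 mod 5987 = 2068, then multiply by 3805 repeatedly:
  3805^5180=2068
Found 2068 at exponent 5180.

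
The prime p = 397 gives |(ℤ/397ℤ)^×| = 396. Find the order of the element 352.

The order of 352 must divide p − 1 = 396 = 2^2 · 3^2 · 11.
Divisors: 1, 2, 3, 4, 6, 9, 11, 12, 18, 22, 33, 36, 44, 66, 99, 132, 198, 396.
Check each in increasing order: 352^1 ≡ 352;  352^2 ≡ 40;  352^3 ≡ 185;  352^4 ≡ 12;  352^6 ≡ 83;  352^9 ≡ 269;  352^11 ≡ 41;  352^12 ≡ 140;  352^18 ≡ 107;  352^22 ≡ 93;  352^33 ≡ 240;  352^36 ≡ 333;  352^44 ≡ 312;  352^66 ≡ 35;  352^99 ≡ 63;  352^132 ≡ 34;  352^198 ≡ 396;  352^396 ≡ 1.
Smallest exponent giving 1 is 396.

396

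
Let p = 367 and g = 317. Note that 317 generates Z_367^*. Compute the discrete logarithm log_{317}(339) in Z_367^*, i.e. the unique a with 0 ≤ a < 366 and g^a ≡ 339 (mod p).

275

Baby-step giant-step with m = ceil(sqrt(366)) = 20.
Baby table (317^j mod 367 for j=0..19):
  0:1  1:317  2:298  3:147  4:357  5:133  6:323  7:365
  8:100  9:138  10:73  11:20  12:101  13:88  14:4  15:167
  16:91  17:221  18:327  19:165
Giant step factor: 317^(-20) ≡ 98 (mod 367).
Scan 339·98^i mod 367 for i = 0, 1, …:
  i=0: 339   i=1: 192   i=2: 99   i=3: 160
  i=4: 266   i=5: 11   i=6: 344   i=7: 315
  i=8: 42   i=9: 79   i=10: 35   i=11: 127
  i=12: 335   i=13: 167
Match at i=13, j=15: a = 13·20 + 15 = 275.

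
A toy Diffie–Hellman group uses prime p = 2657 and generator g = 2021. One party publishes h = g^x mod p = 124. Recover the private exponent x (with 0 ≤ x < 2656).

Baby-step giant-step with m = ceil(sqrt(2656)) = 52.
Baby table (2021^j mod 2657 for j=0..51):
  0:1  1:2021  2:632  3:1912  4:874  5:2106  6:2369  7:2492
  8:1317  9:2000  10:703  11:1925  12:577  13:2351  14:655  15:569
  16:2125  17:913  18:1215  19:447  20:7  21:862  22:1767  23:99
  24:804  25:1457  26:641  27:1502  28:1248  29:715  30:2264  31:190
  32:1382  33:515  34:1928  35:1326  36:1590  37:1077  38:534  39:472
  40:49  41:720  42:1741  43:693  44:314  45:2228  46:1830  47:2543
  48:765  49:2348  50:2563  51:1330
Giant step factor: 2021^(-52) ≡ 2320 (mod 2657).
Scan 124·2320^i mod 2657 for i = 0, 1, …:
  i=0: 124   i=1: 724   i=2: 456   i=3: 434
  i=4: 2534   i=5: 1596   i=6: 1519   i=7: 898
  i=8: 272   i=9: 1331     …   i=34: 2194
  i=35: 1925
Match at i=35, j=11: x = 35·52 + 11 = 1831.

1831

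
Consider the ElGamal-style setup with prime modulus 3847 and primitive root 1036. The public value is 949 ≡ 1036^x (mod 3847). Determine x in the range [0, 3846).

Baby-step giant-step with m = ceil(sqrt(3846)) = 63.
Baby table (1036^j mod 3847 for j=0..62):
  0:1  1:1036  2:3830  3:1623  4:289  5:3185  6:2781  7:3560
  8:2734  9:1032  10:3533  11:1691  12:1491  13:2029  14:1582  15:130
  16:35  17:1637  18:3252  19:2947  20:2421  21:3759  22:1160  23:1496
  24:3362  25:1497  26:551  27:1480  28:2174  29:1769  30:1512  31:703
  32:1225  33:3437  34:2257  35:3123  36:101  37:767  38:2130  39:2349
  40:2260  41:2384  42:50  43:1789  44:2997  45:363  46:2909  47:1523
  48:558  49:1038  50:2055  51:1589  52:3535  53:3763  54:1457  55:1428
  56:2160  57:2653  58:1750  59:1063  60:1026  61:1164  62:1793
Giant step factor: 1036^(-63) ≡ 160 (mod 3847).
Scan 949·160^i mod 3847 for i = 0, 1, …:
  i=0: 949   i=1: 1807   i=2: 595   i=3: 2872
  i=4: 1727   i=5: 3183   i=6: 1476   i=7: 1493
  i=8: 366   i=9: 855     …   i=31: 2246
  i=32: 1589
Match at i=32, j=51: x = 32·63 + 51 = 2067.

2067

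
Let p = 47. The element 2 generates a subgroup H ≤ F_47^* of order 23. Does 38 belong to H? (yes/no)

no

38 ∈ ⟨2⟩ iff 38^23 ≡ 1 (mod 47), since |⟨2⟩| = 23.
38^23 mod 47 = 46.
Since 46 ≠ 1, 38 does not lie in the subgroup.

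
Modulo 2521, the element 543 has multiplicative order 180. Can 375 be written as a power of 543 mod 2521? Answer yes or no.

yes

375 ∈ ⟨543⟩ iff 375^180 ≡ 1 (mod 2521), since |⟨543⟩| = 180.
375^180 mod 2521 = 1.
Since 1 = 1, 375 lies in the subgroup.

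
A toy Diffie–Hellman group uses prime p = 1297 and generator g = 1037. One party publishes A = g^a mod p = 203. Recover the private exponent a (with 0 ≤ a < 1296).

305

Baby-step giant-step with m = ceil(sqrt(1296)) = 36.
Baby table (1037^j mod 1297 for j=0..35):
  0:1  1:1037  2:156  3:944  4:990  5:703  6:97  7:720
  8:865  9:778  10:52  11:747  12:330  13:1099  14:897  15:240
  16:1153  17:1124  18:882  19:249  20:110  21:1231  22:299  23:80
  24:1249  25:807  26:294  27:83  28:469  29:1275  30:532  31:459
  32:1281  33:269  34:98  35:460
Giant step factor: 1037^(-36) ≡ 625 (mod 1297).
Scan 203·625^i mod 1297 for i = 0, 1, …:
  i=0: 203   i=1: 1066   i=2: 889   i=3: 509
  i=4: 360   i=5: 619   i=6: 369   i=7: 1056
  i=8: 1124
Match at i=8, j=17: a = 8·36 + 17 = 305.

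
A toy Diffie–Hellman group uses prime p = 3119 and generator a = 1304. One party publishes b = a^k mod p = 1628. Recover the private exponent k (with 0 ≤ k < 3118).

1928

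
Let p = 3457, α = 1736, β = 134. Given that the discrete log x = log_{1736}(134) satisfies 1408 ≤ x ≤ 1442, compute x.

1414

Compute 1736^1408 mod 3457 = 1556, then multiply by 1736 repeatedly:
  1736^1408=1556  1736^1409=1299  1736^1410=1100  1736^1411=1336  1736^1412=3106
  1736^1413=2553  1736^1414=134
Found 134 at exponent 1414.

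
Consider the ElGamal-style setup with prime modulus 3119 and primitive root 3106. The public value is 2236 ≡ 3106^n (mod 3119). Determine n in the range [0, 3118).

401

Baby-step giant-step with m = ceil(sqrt(3118)) = 56.
Baby table (3106^j mod 3119 for j=0..55):
  0:1  1:3106  2:169  3:922  4:490  5:2987  6:1716  7:2644
  8:3056  9:819  10:1829  11:1175  12:320  13:2078  14:1057  15:1854
  16:850  17:1426  18:176  19:831  20:1673  21:84  22:2027  23:1720
  24:2592  25:613  26:1388  27:670  28:647  29:946  30:178  31:805
  32:2011  33:1928  34:3007  35:1456  36:2905  37:2782  38:1262  39:2308
  40:1186  41:177  42:818  43:1842  44:1006  45:2517  46:1588  47:1189
  48:138  49:1325  50:1489  51:2476  52:2121  53:498  54:2883  55:3068
Giant step factor: 3106^(-56) ≡ 1289 (mod 3119).
Scan 2236·1289^i mod 3119 for i = 0, 1, …:
  i=0: 2236   i=1: 248   i=2: 1534   i=3: 2999
  i=4: 1270   i=5: 2674   i=6: 291   i=7: 819
Match at i=7, j=9: n = 7·56 + 9 = 401.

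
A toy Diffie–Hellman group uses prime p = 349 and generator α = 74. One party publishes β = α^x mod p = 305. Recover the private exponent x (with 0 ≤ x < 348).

155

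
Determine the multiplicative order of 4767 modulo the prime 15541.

The order of 4767 must divide p − 1 = 15540 = 2^2 · 3 · 5 · 7 · 37.
Divisors: 1, 2, 3, 4, 5, 6, 7, 10, 12, 14, 15, 20, 21, 28, 30, 35, 37, 42, 60, 70, 74, 84, 105, 111, 140, 148, 185, 210, 222, 259, 370, 420, 444, 518, 555, 740, 777, 1036, 1110, 1295, 1554, 2220, 2590, 3108, 3885, 5180, 7770, 15540.
Check each in increasing order: 4767^1 ≡ 4767;  4767^2 ≡ 3347;  4767^3 ≡ 10083;  4767^4 ≡ 12889;  4767^5 ≡ 8290;  4767^6 ≡ 13208;  4767^7 ≡ 5945;  4767^10 ≡ 1798;  4767^12 ≡ 3539;  4767^14 ≡ 2791;  4767^15 ≡ 1601;  4767^20 ≡ 276;  4767^21 ≡ 10248;  4767^28 ≡ 3640;  4767^30 ≡ 14477;  4767^35 ≡ 6728;  4767^37 ≡ 15248;  4767^42 ≡ 10967;  4767^60 ≡ 13144;  4767^70 ≡ 10592;  4767^74 ≡ 8144;  4767^84 ≡ 3290;  4767^105 ≡ 7491;  4767^111 ≡ 7122;  4767^140 ≡ 15526;  4767^148 ≡ 11289;  4767^185 ≡ 2556;  4767^210 ≡ 12071;  4767^222 ≡ 12601;  4767^259 ≡ 6665;  4767^370 ≡ 5916;  4767^420 ≡ 12166;  4767^444 ≡ 2804;  4767^518 ≡ 6047;  4767^555 ≡ 15444;  4767^740 ≡ 724;  4767^777 ≡ 5442;  4767^1036 ≡ 13777;  4767^1110 ≡ 9409;  4767^1295 ≡ 7477;  4767^1554 ≡ 9759;  4767^2220 ≡ 7745;  4767^2590 ≡ 4552;  4767^3108 ≡ 2833;  4767^3885 ≡ 514;  4767^5180 ≡ 4551;  4767^7770 ≡ 15540;  4767^15540 ≡ 1.
Smallest exponent giving 1 is 15540.

15540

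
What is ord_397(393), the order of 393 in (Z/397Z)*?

11

The order of 393 must divide p − 1 = 396 = 2^2 · 3^2 · 11.
Divisors: 1, 2, 3, 4, 6, 9, 11, 12, 18, 22, 33, 36, 44, 66, 99, 132, 198, 396.
Check each in increasing order: 393^1 ≡ 393;  393^2 ≡ 16;  393^3 ≡ 333;  393^4 ≡ 256;  393^6 ≡ 126;  393^9 ≡ 273;  393^11 ≡ 1.
Smallest exponent giving 1 is 11.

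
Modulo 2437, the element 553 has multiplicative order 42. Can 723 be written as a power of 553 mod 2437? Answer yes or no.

723 ∈ ⟨553⟩ iff 723^42 ≡ 1 (mod 2437), since |⟨553⟩| = 42.
723^42 mod 2437 = 1.
Since 1 = 1, 723 lies in the subgroup.

yes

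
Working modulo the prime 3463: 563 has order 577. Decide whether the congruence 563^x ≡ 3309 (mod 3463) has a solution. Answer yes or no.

yes

3309 ∈ ⟨563⟩ iff 3309^577 ≡ 1 (mod 3463), since |⟨563⟩| = 577.
3309^577 mod 3463 = 1.
Since 1 = 1, 3309 lies in the subgroup.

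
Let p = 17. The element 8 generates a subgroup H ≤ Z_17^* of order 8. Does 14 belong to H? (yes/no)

no

⟨8⟩ has order 8; its elements mod 17 are {1, 2, 4, 8, 9, 13, 15, 16}.
14 is not in this set.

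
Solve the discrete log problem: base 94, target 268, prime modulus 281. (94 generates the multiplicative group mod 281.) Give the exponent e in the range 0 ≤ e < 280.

Baby-step giant-step with m = ceil(sqrt(280)) = 17.
Baby table (94^j mod 281 for j=0..16):
  0:1  1:94  2:125  3:229  4:170  5:244  6:175  7:152
  8:238  9:173  10:245  11:269  12:277  13:186  14:62  15:208
  16:163
Giant step factor: 94^(-17) ≡ 150 (mod 281).
Scan 268·150^i mod 281 for i = 0, 1, …:
  i=0: 268   i=1: 17   i=2: 21   i=3: 59
  i=4: 139   i=5: 56   i=6: 251   i=7: 277
Match at i=7, j=12: e = 7·17 + 12 = 131.

131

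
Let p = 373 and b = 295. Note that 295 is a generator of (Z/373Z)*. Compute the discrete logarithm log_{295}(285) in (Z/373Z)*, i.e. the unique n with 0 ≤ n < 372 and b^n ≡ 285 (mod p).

Baby-step giant-step with m = ceil(sqrt(372)) = 20.
Baby table (295^j mod 373 for j=0..19):
  0:1  1:295  2:116  3:277  4:28  5:54  6:264  7:296
  8:38  9:20  10:305  11:82  12:318  13:187  14:334  15:58
  16:325  17:14  18:27  19:132
Giant step factor: 295^(-20) ≡ 310 (mod 373).
Scan 285·310^i mod 373 for i = 0, 1, …:
  i=0: 285   i=1: 322   i=2: 229   i=3: 120
  i=4: 273   i=5: 332   i=6: 345   i=7: 272
  i=8: 22   i=9: 106     …   i=14: 7
  i=15: 305
Match at i=15, j=10: n = 15·20 + 10 = 310.

310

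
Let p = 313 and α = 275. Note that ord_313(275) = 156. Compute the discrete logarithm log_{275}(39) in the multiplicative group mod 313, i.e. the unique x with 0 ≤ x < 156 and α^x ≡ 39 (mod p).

15

Baby-step giant-step with m = ceil(sqrt(156)) = 13.
Baby table (275^j mod 313 for j=0..12):
  0:1  1:275  2:192  3:216  4:243  5:156  6:19  7:217
  8:205  9:35  10:235  11:147  12:48
Giant step factor: 275^(-13) ≡ 29 (mod 313).
Scan 39·29^i mod 313 for i = 0, 1, …:
  i=0: 39   i=1: 192
Match at i=1, j=2: x = 1·13 + 2 = 15.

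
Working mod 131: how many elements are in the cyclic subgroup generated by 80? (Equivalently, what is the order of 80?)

The order of 80 must divide p − 1 = 130 = 2 · 5 · 13.
Divisors: 1, 2, 5, 10, 13, 26, 65, 130.
Check each in increasing order: 80^1 ≡ 80;  80^2 ≡ 112;  80^5 ≡ 60;  80^10 ≡ 63;  80^13 ≡ 1.
Smallest exponent giving 1 is 13.

13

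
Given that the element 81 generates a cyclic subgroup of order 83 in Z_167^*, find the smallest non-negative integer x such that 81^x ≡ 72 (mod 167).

7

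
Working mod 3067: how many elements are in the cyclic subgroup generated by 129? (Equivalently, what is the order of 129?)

The order of 129 must divide p − 1 = 3066 = 2 · 3 · 7 · 73.
Divisors: 1, 2, 3, 6, 7, 14, 21, 42, 73, 146, 219, 438, 511, 1022, 1533, 3066.
Check each in increasing order: 129^1 ≡ 129;  129^2 ≡ 1306;  129^3 ≡ 2856;  129^6 ≡ 1583;  129^7 ≡ 1785;  129^14 ≡ 2679;  129^21 ≡ 562;  129^42 ≡ 3010;  129^73 ≡ 1506;  129^146 ≡ 1523;  129^219 ≡ 2589;  129^438 ≡ 1526;  129^511 ≡ 973;  129^1022 ≡ 2093;  129^1533 ≡ 1.
Smallest exponent giving 1 is 1533.

1533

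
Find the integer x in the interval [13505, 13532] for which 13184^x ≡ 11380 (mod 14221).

13510

Compute 13184^13505 mod 14221 = 6612, then multiply by 13184 repeatedly:
  13184^13505=6612  13184^13506=12099  13184^13507=10480  13184^13508=11305  13184^13509=9040
  13184^13510=11380
Found 11380 at exponent 13510.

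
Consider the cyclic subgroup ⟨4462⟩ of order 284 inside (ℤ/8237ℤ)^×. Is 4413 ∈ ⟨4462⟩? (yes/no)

yes

4413 ∈ ⟨4462⟩ iff 4413^284 ≡ 1 (mod 8237), since |⟨4462⟩| = 284.
4413^284 mod 8237 = 1.
Since 1 = 1, 4413 lies in the subgroup.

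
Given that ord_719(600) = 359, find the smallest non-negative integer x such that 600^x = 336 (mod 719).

166

Baby-step giant-step with m = ceil(sqrt(359)) = 19.
Baby table (600^j mod 719 for j=0..18):
  0:1  1:600  2:500  3:177  4:507  5:63  6:412  7:583
  8:366  9:305  10:374  11:72  12:60  13:50  14:521  15:554
  16:222  17:185  18:274
Giant step factor: 600^(-19) ≡ 444 (mod 719).
Scan 336·444^i mod 719 for i = 0, 1, …:
  i=0: 336   i=1: 351   i=2: 540   i=3: 333
  i=4: 457   i=5: 150   i=6: 452   i=7: 87
  i=8: 521
Match at i=8, j=14: x = 8·19 + 14 = 166.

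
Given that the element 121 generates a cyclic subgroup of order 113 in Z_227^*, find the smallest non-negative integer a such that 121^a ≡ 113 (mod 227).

2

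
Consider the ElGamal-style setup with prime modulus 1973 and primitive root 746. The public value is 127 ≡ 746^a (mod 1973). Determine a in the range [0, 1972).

1668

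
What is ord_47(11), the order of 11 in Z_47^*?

46

The order of 11 must divide p − 1 = 46 = 2 · 23.
Divisors: 1, 2, 23, 46.
Check each in increasing order: 11^1 ≡ 11;  11^2 ≡ 27;  11^23 ≡ 46;  11^46 ≡ 1.
Smallest exponent giving 1 is 46.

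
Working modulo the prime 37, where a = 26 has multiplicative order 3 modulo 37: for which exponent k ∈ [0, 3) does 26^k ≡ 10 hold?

2

Successive powers of 26 modulo 37:
  26^0=1  26^1=26  26^2=10
So 26^2 ≡ 10 (mod 37), giving k = 2.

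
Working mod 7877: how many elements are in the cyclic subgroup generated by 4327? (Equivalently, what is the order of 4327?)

The order of 4327 must divide p − 1 = 7876 = 2^2 · 11 · 179.
Divisors: 1, 2, 4, 11, 22, 44, 179, 358, 716, 1969, 3938, 7876.
Check each in increasing order: 4327^1 ≡ 4327;  4327^2 ≡ 7177;  4327^4 ≡ 1626;  4327^11 ≡ 5390;  4327^22 ≡ 1724;  4327^44 ≡ 2547;  4327^179 ≡ 6727;  4327^358 ≡ 7041;  4327^716 ≡ 5720;  4327^1969 ≡ 1.
Smallest exponent giving 1 is 1969.

1969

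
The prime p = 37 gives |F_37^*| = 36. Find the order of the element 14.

12

The order of 14 must divide p − 1 = 36 = 2^2 · 3^2.
Divisors: 1, 2, 3, 4, 6, 9, 12, 18, 36.
Check each in increasing order: 14^1 ≡ 14;  14^2 ≡ 11;  14^3 ≡ 6;  14^4 ≡ 10;  14^6 ≡ 36;  14^9 ≡ 31;  14^12 ≡ 1.
Smallest exponent giving 1 is 12.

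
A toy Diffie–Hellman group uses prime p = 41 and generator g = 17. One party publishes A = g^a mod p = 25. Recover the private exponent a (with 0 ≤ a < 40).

Successive powers of 17 modulo 41:
  17^0=1  17^1=17  17^2=2  17^3=34  17^4=4  17^5=27
  17^6=8  17^7=13  17^8=16  17^9=26  17^10=32  17^11=11
  17^12=23  17^13=22  17^14=5  17^15=3  17^16=10  17^17=6
  17^18=20  17^19=12  17^20=40  17^21=24  17^22=39  17^23=7
  17^24=37  17^25=14  17^26=33  17^27=28  17^28=25
So 17^28 ≡ 25 (mod 41), giving a = 28.

28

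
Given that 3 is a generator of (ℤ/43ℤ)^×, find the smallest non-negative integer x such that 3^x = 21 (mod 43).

36

Baby-step giant-step with m = ceil(sqrt(42)) = 7.
Baby table (3^j mod 43 for j=0..6):
  0:1  1:3  2:9  3:27  4:38  5:28  6:41
Giant step factor: 3^(-7) ≡ 7 (mod 43).
Scan 21·7^i mod 43 for i = 0, 1, …:
  i=0: 21   i=1: 18   i=2: 40   i=3: 22
  i=4: 25   i=5: 3
Match at i=5, j=1: x = 5·7 + 1 = 36.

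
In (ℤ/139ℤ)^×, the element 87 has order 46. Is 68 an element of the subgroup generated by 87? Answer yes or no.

68 ∈ ⟨87⟩ iff 68^46 ≡ 1 (mod 139), since |⟨87⟩| = 46.
68^46 mod 139 = 96.
Since 96 ≠ 1, 68 does not lie in the subgroup.

no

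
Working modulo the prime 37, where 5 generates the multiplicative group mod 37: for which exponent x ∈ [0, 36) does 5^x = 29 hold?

15

Successive powers of 5 modulo 37:
  5^0=1  5^1=5  5^2=25  5^3=14  5^4=33  5^5=17
  5^6=11  5^7=18  5^8=16  5^9=6  5^10=30  5^11=2
  5^12=10  5^13=13  5^14=28  5^15=29
So 5^15 ≡ 29 (mod 37), giving x = 15.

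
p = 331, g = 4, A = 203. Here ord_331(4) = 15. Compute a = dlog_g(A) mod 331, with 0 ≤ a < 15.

11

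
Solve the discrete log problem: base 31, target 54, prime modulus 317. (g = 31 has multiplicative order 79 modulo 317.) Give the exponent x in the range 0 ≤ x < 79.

67

Baby-step giant-step with m = ceil(sqrt(79)) = 9.
Baby table (31^j mod 317 for j=0..8):
  0:1  1:31  2:10  3:310  4:100  5:247  6:49  7:251
  8:173
Giant step factor: 31^(-9) ≡ 256 (mod 317).
Scan 54·256^i mod 317 for i = 0, 1, …:
  i=0: 54   i=1: 193   i=2: 273   i=3: 148
  i=4: 165   i=5: 79   i=6: 253   i=7: 100
Match at i=7, j=4: x = 7·9 + 4 = 67.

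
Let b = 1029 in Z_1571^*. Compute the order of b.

The order of 1029 must divide p − 1 = 1570 = 2 · 5 · 157.
Divisors: 1, 2, 5, 10, 157, 314, 785, 1570.
Check each in increasing order: 1029^1 ≡ 1029;  1029^2 ≡ 1558;  1029^5 ≡ 1091;  1029^10 ≡ 1034;  1029^157 ≡ 1.
Smallest exponent giving 1 is 157.

157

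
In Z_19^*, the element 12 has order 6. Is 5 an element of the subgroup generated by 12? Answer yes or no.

no

5 ∈ ⟨12⟩ iff 5^6 ≡ 1 (mod 19), since |⟨12⟩| = 6.
5^6 mod 19 = 7.
Since 7 ≠ 1, 5 does not lie in the subgroup.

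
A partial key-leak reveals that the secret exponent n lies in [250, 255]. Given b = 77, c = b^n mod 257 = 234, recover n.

Compute 77^250 mod 257 = 13, then multiply by 77 repeatedly:
  77^250=13  77^251=230  77^252=234
Found 234 at exponent 252.

252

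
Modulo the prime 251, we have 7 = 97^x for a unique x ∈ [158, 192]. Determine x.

192

Compute 97^158 mod 251 = 52, then multiply by 97 repeatedly:
  97^158=52  97^159=24  97^160=69  97^161=167  97^162=135
  97^163=43  97^164=155  97^165=226  97^166=85  97^167=213
  97^168=79  97^169=133  97^170=100  97^171=162  97^172=152
  97^173=186  97^174=221  97^175=102  97^176=105  97^177=145
  97^178=9  97^179=120  97^180=94  97^181=82  97^182=173
  97^183=215  97^184=22  97^185=126  97^186=174  97^187=61
  97^188=144  97^189=163  97^190=249  97^191=57  97^192=7
Found 7 at exponent 192.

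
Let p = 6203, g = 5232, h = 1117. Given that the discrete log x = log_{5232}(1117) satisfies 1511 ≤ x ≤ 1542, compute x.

1534

Compute 5232^1511 mod 6203 = 4596, then multiply by 5232 repeatedly:
  5232^1511=4596  5232^1512=3444  5232^1513=5496  5232^1514=4167  5232^1515=4402
  5232^1516=5728  5232^1517=2203  5232^1518=922  5232^1519=4173  5232^1520=4779
  5232^1521=5638  5232^1522=2751  5232^1523=2272  5232^1524=2156  5232^1525=3138
  5232^1526=4878  5232^1527=2554  5232^1528=1266  5232^1529=5111  5232^1530=5822
  5232^1531=3974  5232^1532=5715  5232^1533=2420  5232^1534=1117
Found 1117 at exponent 1534.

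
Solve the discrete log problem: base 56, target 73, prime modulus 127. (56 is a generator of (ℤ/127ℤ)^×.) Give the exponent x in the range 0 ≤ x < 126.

48

Baby-step giant-step with m = ceil(sqrt(126)) = 12.
Baby table (56^j mod 127 for j=0..11):
  0:1  1:56  2:88  3:102  4:124  5:86  6:117  7:75
  8:9  9:123  10:30  11:29
Giant step factor: 56^(-12) ≡ 47 (mod 127).
Scan 73·47^i mod 127 for i = 0, 1, …:
  i=0: 73   i=1: 2   i=2: 94   i=3: 100
  i=4: 1
Match at i=4, j=0: x = 4·12 + 0 = 48.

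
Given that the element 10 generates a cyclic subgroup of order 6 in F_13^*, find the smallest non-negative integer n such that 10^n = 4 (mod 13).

5

Successive powers of 10 modulo 13:
  10^0=1  10^1=10  10^2=9  10^3=12  10^4=3  10^5=4
So 10^5 ≡ 4 (mod 13), giving n = 5.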